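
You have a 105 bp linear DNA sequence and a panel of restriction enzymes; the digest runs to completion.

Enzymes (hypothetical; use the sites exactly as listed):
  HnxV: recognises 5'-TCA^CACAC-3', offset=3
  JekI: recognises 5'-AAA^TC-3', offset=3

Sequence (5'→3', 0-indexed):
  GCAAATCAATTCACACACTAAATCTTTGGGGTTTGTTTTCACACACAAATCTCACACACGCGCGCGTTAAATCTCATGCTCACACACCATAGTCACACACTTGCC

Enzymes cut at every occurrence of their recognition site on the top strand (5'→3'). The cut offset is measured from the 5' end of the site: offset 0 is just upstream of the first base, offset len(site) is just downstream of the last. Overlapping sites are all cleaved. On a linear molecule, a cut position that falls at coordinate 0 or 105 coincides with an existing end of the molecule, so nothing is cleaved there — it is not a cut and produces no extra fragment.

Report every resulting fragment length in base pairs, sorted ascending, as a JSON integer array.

[5,5,8,8,9,10,11,13,17,19]

Scan for sites:
  HnxV (TCACACAC, off=3): starts [10, 38, 51, 79, 92] → cuts [13, 41, 54, 82, 95]
  JekI (AAATC, off=3): starts [2, 19, 46, 68] → cuts [5, 22, 49, 71]

Pooled cuts: [5, 13, 22, 41, 49, 54, 71, 82, 95]

Fragments:
  [0,5): 5 bp
  [5,13): 8 bp
  [13,22): 9 bp
  [22,41): 19 bp
  [41,49): 8 bp
  [49,54): 5 bp
  [54,71): 17 bp
  [71,82): 11 bp
  [82,95): 13 bp
  [95,105): 10 bp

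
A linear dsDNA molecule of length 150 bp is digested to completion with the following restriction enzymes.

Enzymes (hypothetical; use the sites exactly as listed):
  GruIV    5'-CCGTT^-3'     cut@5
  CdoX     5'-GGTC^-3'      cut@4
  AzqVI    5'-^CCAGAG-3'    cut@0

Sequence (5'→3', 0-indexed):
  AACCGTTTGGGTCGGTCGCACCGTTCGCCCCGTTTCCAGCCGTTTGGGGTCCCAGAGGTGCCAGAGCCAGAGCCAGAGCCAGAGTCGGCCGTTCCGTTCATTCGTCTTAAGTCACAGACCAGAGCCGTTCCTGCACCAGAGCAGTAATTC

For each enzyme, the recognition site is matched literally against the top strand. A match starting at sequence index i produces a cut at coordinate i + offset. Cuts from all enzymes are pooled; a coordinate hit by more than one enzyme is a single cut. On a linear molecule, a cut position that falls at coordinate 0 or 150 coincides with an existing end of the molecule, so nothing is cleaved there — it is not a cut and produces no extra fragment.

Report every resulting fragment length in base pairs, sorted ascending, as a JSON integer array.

[4,5,6,6,6,6,6,7,7,8,9,9,10,11,15,15,20]

Site scan:
  GruIV CCGTT/5: at [2, 20, 29, 39, 88, 93, 124] ⇒ [7, 25, 34, 44, 93, 98, 129]
  CdoX GGTC/4: at [9, 13, 47] ⇒ [13, 17, 51]
  AzqVI CCAGAG/0: at [51, 60, 66, 72, 78, 118, 135] ⇒ [51, 60, 66, 72, 78, 118, 135]

Pooled cuts: [7, 13, 17, 25, 34, 44, 51, 60, 66, 72, 78, 93, 98, 118, 129, 135]

Fragment lengths:
  [0,7): 7 bp
  [7,13): 6 bp
  [13,17): 4 bp
  [17,25): 8 bp
  [25,34): 9 bp
  [34,44): 10 bp
  [44,51): 7 bp
  [51,60): 9 bp
  [60,66): 6 bp
  [66,72): 6 bp
  [72,78): 6 bp
  [78,93): 15 bp
  [93,98): 5 bp
  [98,118): 20 bp
  [118,129): 11 bp
  [129,135): 6 bp
  [135,150): 15 bp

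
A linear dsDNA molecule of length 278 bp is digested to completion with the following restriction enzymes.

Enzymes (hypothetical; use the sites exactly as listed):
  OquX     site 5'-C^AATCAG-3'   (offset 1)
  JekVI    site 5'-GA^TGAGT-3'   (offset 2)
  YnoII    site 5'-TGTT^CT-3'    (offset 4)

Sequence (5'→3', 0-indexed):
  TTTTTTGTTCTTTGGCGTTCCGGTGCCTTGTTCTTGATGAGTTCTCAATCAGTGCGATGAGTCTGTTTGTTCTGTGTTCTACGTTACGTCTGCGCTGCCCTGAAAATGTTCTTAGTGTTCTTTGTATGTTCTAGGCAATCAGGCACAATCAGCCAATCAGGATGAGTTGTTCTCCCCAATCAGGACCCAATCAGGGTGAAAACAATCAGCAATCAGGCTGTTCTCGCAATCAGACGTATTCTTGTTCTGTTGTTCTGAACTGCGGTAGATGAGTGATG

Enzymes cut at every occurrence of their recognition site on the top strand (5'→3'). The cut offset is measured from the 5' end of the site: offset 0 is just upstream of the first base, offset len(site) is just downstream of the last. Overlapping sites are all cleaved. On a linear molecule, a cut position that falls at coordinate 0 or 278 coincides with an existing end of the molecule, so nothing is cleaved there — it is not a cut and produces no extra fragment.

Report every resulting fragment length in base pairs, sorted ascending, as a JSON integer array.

[5,5,6,6,7,7,8,8,8,9,9,9,9,9,10,11,11,11,12,14,15,15,19,23,32]

Scan for sites:
  OquX CAATCAG/1: at [45, 135, 145, 153, 176, 187, 202, 209, 226] ⇒ [46, 136, 146, 154, 177, 188, 203, 210, 227]
  JekVI GATGAGT/2: at [35, 55, 160, 267] ⇒ [37, 57, 162, 269]
  YnoII TGTTCT/4: at [5, 28, 67, 74, 106, 115, 126, 167, 218, 242, 250] ⇒ [9, 32, 71, 78, 110, 119, 130, 171, 222, 246, 254]

Pooled cuts: [9, 32, 37, 46, 57, 71, 78, 110, 119, 130, 136, 146, 154, 162, 171, 177, 188, 203, 210, 222, 227, 246, 254, 269]

Fragment lengths:
  [0,9): 9 bp
  [9,32): 23 bp
  [32,37): 5 bp
  [37,46): 9 bp
  [46,57): 11 bp
  [57,71): 14 bp
  [71,78): 7 bp
  [78,110): 32 bp
  [110,119): 9 bp
  [119,130): 11 bp
  [130,136): 6 bp
  [136,146): 10 bp
  [146,154): 8 bp
  [154,162): 8 bp
  [162,171): 9 bp
  [171,177): 6 bp
  [177,188): 11 bp
  [188,203): 15 bp
  [203,210): 7 bp
  [210,222): 12 bp
  [222,227): 5 bp
  [227,246): 19 bp
  [246,254): 8 bp
  [254,269): 15 bp
  [269,278): 9 bp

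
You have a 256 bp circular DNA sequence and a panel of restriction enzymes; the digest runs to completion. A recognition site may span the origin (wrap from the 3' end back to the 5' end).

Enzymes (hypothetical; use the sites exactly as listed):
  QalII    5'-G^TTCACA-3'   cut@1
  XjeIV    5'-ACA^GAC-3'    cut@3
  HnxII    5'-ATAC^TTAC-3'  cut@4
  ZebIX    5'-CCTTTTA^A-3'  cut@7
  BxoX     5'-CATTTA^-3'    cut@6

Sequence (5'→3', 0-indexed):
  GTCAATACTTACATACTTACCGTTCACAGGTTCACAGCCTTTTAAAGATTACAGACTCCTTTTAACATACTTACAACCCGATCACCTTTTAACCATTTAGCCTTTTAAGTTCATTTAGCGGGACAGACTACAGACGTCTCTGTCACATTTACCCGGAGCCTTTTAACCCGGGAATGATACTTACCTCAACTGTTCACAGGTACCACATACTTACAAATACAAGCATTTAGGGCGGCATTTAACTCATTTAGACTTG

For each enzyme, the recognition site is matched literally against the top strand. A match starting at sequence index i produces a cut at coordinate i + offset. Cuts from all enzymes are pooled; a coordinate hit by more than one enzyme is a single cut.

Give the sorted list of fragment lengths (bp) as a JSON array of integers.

[6,6,7,8,8,8,8,8,9,9,10,11,12,12,14,14,14,15,18,19,19,21]

Site scan:
  QalII GTTCACA/1: at [21, 29, 191] ⇒ [22, 30, 192]
  XjeIV ACAGAC/3: at [50, 122, 129] ⇒ [53, 125, 132]
  HnxII ATACTTAC/4: at [4, 12, 66, 176, 206] ⇒ [8, 16, 70, 180, 210]
  ZebIX CCTTTTAA/7: at [37, 57, 84, 100, 158] ⇒ [44, 64, 91, 107, 165]
  BxoX CATTTA/6: at [93, 111, 145, 223, 235, 244] ⇒ [99, 117, 151, 229, 241, 250]

All cut coordinates (distinct, sorted): [8, 16, 22, 30, 44, 53, 64, 70, 91, 99, 107, 117, 125, 132, 151, 165, 180, 192, 210, 229, 241, 250]

Fragment lengths:
  8→16: 8 bp
  16→22: 6 bp
  22→30: 8 bp
  30→44: 14 bp
  44→53: 9 bp
  53→64: 11 bp
  64→70: 6 bp
  70→91: 21 bp
  91→99: 8 bp
  99→107: 8 bp
  107→117: 10 bp
  117→125: 8 bp
  125→132: 7 bp
  132→151: 19 bp
  151→165: 14 bp
  165→180: 15 bp
  180→192: 12 bp
  192→210: 18 bp
  210→229: 19 bp
  229→241: 12 bp
  241→250: 9 bp
  250→8 (wrap): 256-250+8 = 14 bp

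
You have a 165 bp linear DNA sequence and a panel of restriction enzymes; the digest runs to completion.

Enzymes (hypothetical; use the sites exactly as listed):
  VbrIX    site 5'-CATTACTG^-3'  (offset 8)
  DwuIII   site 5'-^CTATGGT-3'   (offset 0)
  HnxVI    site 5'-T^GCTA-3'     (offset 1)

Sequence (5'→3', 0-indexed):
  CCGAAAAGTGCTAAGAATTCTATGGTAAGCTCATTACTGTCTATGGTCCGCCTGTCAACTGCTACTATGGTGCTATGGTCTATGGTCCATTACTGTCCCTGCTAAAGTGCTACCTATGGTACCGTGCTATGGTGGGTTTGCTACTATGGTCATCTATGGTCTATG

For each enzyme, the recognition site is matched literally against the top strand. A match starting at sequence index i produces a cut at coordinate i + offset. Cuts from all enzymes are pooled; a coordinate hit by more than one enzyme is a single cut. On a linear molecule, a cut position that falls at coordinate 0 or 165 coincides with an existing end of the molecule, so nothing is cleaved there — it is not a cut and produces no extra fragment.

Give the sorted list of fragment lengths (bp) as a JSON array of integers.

[1,1,1,4,4,5,5,7,7,8,9,10,10,12,12,13,16,20,20]

Site scan:
  VbrIX (CATTACTG, off=8): starts [31, 87] → cuts [39, 95]
  DwuIII (CTATGGT, off=0): starts [19, 40, 64, 72, 79, 113, 126, 143, 153] → cuts [19, 40, 64, 72, 79, 113, 126, 143, 153]
  HnxVI (TGCTA, off=1): starts [8, 59, 70, 99, 107, 124, 138] → cuts [9, 60, 71, 100, 108, 125, 139]

All cut coordinates (distinct, sorted): [9, 19, 39, 40, 60, 64, 71, 72, 79, 95, 100, 108, 113, 125, 126, 139, 143, 153]

Fragments:
  [0,9): 9 bp
  [9,19): 10 bp
  [19,39): 20 bp
  [39,40): 1 bp
  [40,60): 20 bp
  [60,64): 4 bp
  [64,71): 7 bp
  [71,72): 1 bp
  [72,79): 7 bp
  [79,95): 16 bp
  [95,100): 5 bp
  [100,108): 8 bp
  [108,113): 5 bp
  [113,125): 12 bp
  [125,126): 1 bp
  [126,139): 13 bp
  [139,143): 4 bp
  [143,153): 10 bp
  [153,165): 12 bp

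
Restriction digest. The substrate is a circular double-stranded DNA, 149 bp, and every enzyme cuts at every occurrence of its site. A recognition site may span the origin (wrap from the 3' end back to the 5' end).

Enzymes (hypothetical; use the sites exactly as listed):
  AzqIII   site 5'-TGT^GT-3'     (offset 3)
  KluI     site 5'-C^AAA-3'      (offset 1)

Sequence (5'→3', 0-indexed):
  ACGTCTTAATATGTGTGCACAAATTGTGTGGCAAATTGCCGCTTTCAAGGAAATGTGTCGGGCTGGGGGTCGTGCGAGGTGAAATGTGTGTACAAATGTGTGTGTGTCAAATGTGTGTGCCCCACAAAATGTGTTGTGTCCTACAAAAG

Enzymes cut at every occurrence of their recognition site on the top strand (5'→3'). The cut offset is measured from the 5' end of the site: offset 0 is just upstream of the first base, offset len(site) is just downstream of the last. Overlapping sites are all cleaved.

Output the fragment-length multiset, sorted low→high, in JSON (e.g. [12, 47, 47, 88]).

[2,2,2,2,2,3,4,5,5,6,6,6,7,7,7,9,19,24,31]

Per-enzyme occurrences:
  AzqIII (TGTGT, off=3): starts [11, 24, 53, 84, 86, 96, 98, 100, 102, 111, 113, 129, 134] → cuts [14, 27, 56, 87, 89, 99, 101, 103, 105, 114, 116, 132, 137]
  KluI (CAAA, off=1): starts [19, 31, 92, 107, 124, 143] → cuts [20, 32, 93, 108, 125, 144]

Pooled cuts: [14, 20, 27, 32, 56, 87, 89, 93, 99, 101, 103, 105, 108, 114, 116, 125, 132, 137, 144]

Fragment lengths:
  14→20: 6 bp
  20→27: 7 bp
  27→32: 5 bp
  32→56: 24 bp
  56→87: 31 bp
  87→89: 2 bp
  89→93: 4 bp
  93→99: 6 bp
  99→101: 2 bp
  101→103: 2 bp
  103→105: 2 bp
  105→108: 3 bp
  108→114: 6 bp
  114→116: 2 bp
  116→125: 9 bp
  125→132: 7 bp
  132→137: 5 bp
  137→144: 7 bp
  144→14 (wrap): 149-144+14 = 19 bp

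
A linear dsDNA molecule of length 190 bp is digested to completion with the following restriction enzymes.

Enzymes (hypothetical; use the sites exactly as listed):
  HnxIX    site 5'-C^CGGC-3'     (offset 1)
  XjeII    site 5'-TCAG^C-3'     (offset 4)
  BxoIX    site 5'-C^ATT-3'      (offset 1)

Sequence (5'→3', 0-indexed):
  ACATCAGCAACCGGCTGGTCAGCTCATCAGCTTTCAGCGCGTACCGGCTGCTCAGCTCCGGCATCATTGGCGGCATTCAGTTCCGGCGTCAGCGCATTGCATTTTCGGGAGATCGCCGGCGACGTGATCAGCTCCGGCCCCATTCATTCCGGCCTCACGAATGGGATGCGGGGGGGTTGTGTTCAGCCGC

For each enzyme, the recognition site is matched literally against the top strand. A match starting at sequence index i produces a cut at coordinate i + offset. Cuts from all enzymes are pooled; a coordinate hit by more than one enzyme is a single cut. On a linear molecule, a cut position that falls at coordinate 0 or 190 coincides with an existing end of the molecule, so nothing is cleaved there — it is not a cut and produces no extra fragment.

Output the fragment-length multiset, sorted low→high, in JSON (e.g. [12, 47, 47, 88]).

[3,3,3,4,4,4,4,5,7,7,7,7,7,8,9,9,9,11,11,15,16,37]

Site scan:
  HnxIX (CCGGC, off=1): starts [10, 43, 57, 82, 115, 133, 148] → cuts [11, 44, 58, 83, 116, 134, 149]
  XjeII (TCAGC, off=4): starts [3, 18, 26, 33, 51, 88, 127, 182] → cuts [7, 22, 30, 37, 55, 92, 131, 186]
  BxoIX (CATT, off=1): starts [64, 73, 94, 99, 140, 144] → cuts [65, 74, 95, 100, 141, 145]

Pooled cuts: [7, 11, 22, 30, 37, 44, 55, 58, 65, 74, 83, 92, 95, 100, 116, 131, 134, 141, 145, 149, 186]

Fragment lengths:
  [0,7): 7 bp
  [7,11): 4 bp
  [11,22): 11 bp
  [22,30): 8 bp
  [30,37): 7 bp
  [37,44): 7 bp
  [44,55): 11 bp
  [55,58): 3 bp
  [58,65): 7 bp
  [65,74): 9 bp
  [74,83): 9 bp
  [83,92): 9 bp
  [92,95): 3 bp
  [95,100): 5 bp
  [100,116): 16 bp
  [116,131): 15 bp
  [131,134): 3 bp
  [134,141): 7 bp
  [141,145): 4 bp
  [145,149): 4 bp
  [149,186): 37 bp
  [186,190): 4 bp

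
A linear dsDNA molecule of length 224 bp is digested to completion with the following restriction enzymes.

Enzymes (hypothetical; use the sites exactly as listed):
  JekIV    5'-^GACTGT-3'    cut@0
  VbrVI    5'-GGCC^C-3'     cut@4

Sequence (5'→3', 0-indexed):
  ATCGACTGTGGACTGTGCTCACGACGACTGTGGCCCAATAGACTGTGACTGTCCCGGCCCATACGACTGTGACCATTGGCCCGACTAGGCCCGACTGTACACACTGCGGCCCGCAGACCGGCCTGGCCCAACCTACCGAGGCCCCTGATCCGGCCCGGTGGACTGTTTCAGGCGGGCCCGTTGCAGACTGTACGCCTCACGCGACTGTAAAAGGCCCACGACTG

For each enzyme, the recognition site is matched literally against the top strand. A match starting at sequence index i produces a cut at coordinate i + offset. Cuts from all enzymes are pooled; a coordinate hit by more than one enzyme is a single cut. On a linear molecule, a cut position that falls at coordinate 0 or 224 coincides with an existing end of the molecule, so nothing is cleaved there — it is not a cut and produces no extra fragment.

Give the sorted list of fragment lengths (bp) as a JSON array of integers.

Site scan:
  JekIV (GACTGT, off=0): starts [3, 10, 25, 40, 46, 64, 92, 160, 185, 202] → cuts [3, 10, 25, 40, 46, 64, 92, 160, 185, 202]
  VbrVI (GGCCC, off=4): starts [31, 55, 77, 87, 107, 124, 139, 151, 174, 212] → cuts [35, 59, 81, 91, 111, 128, 143, 155, 178, 216]

Pooled cuts: [3, 10, 25, 35, 40, 46, 59, 64, 81, 91, 92, 111, 128, 143, 155, 160, 178, 185, 202, 216]

Fragment lengths:
  [0,3): 3 bp
  [3,10): 7 bp
  [10,25): 15 bp
  [25,35): 10 bp
  [35,40): 5 bp
  [40,46): 6 bp
  [46,59): 13 bp
  [59,64): 5 bp
  [64,81): 17 bp
  [81,91): 10 bp
  [91,92): 1 bp
  [92,111): 19 bp
  [111,128): 17 bp
  [128,143): 15 bp
  [143,155): 12 bp
  [155,160): 5 bp
  [160,178): 18 bp
  [178,185): 7 bp
  [185,202): 17 bp
  [202,216): 14 bp
  [216,224): 8 bp

[1,3,5,5,5,6,7,7,8,10,10,12,13,14,15,15,17,17,17,18,19]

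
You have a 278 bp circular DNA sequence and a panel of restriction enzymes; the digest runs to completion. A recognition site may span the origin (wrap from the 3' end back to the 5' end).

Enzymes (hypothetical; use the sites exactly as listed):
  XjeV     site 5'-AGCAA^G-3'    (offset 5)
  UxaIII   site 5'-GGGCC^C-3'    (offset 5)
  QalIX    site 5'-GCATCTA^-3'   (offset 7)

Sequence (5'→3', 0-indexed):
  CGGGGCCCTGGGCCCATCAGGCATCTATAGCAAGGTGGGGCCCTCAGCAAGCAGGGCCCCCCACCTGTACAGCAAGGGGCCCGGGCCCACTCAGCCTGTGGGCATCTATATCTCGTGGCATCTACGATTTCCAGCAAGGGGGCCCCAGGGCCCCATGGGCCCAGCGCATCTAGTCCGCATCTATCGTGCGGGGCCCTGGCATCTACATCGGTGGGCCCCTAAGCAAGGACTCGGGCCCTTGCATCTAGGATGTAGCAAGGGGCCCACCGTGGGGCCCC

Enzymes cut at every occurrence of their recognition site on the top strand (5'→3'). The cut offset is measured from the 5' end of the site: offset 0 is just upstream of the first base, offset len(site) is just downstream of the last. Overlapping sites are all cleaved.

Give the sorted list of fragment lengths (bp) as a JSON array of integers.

Scan for sites:
  XjeV AGCAAG/5: at [28, 45, 70, 132, 221, 253] ⇒ [33, 50, 75, 137, 226, 258]
  UxaIII GGGCCC/5: at [2, 9, 37, 53, 76, 82, 139, 147, 156, 190, 212, 232, 259, 271] ⇒ [7, 14, 42, 58, 81, 87, 144, 152, 161, 195, 217, 237, 264, 276]
  QalIX GCATCTA/7: at [20, 101, 117, 165, 176, 198, 240] ⇒ [27, 108, 124, 172, 183, 205, 247]

Pooled cuts: [7, 14, 27, 33, 42, 50, 58, 75, 81, 87, 108, 124, 137, 144, 152, 161, 172, 183, 195, 205, 217, 226, 237, 247, 258, 264, 276]

Fragment lengths:
  7→14: 7 bp
  14→27: 13 bp
  27→33: 6 bp
  33→42: 9 bp
  42→50: 8 bp
  50→58: 8 bp
  58→75: 17 bp
  75→81: 6 bp
  81→87: 6 bp
  87→108: 21 bp
  108→124: 16 bp
  124→137: 13 bp
  137→144: 7 bp
  144→152: 8 bp
  152→161: 9 bp
  161→172: 11 bp
  172→183: 11 bp
  183→195: 12 bp
  195→205: 10 bp
  205→217: 12 bp
  217→226: 9 bp
  226→237: 11 bp
  237→247: 10 bp
  247→258: 11 bp
  258→264: 6 bp
  264→276: 12 bp
  276→7 (wrap): 278-276+7 = 9 bp

[6,6,6,6,7,7,8,8,8,9,9,9,9,10,10,11,11,11,11,12,12,12,13,13,16,17,21]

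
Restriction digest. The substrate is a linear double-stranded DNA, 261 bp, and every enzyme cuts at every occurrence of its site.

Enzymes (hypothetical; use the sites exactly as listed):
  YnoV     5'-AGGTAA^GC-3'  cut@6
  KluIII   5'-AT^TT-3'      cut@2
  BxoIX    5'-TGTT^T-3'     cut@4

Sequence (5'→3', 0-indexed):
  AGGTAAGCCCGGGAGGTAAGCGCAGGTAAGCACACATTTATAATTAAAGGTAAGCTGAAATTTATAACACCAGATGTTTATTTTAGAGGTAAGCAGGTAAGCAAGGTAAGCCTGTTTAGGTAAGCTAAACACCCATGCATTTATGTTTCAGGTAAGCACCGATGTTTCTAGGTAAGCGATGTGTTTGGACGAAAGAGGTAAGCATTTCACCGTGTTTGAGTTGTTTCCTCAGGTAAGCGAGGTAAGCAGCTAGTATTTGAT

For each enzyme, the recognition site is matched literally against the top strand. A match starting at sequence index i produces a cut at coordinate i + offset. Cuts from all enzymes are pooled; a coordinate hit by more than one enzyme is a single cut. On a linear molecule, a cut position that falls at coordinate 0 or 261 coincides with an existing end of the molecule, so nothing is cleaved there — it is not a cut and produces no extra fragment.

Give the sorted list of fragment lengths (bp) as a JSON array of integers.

Site scan:
  YnoV (AGGTAAGC, off=6): starts [0, 13, 23, 47, 86, 94, 103, 117, 149, 169, 195, 230, 239] → cuts [6, 19, 29, 53, 92, 100, 109, 123, 155, 175, 201, 236, 245]
  KluIII (ATTT, off=2): starts [35, 59, 79, 138, 203, 254] → cuts [37, 61, 81, 140, 205, 256]
  BxoIX (TGTTT, off=4): starts [74, 112, 143, 162, 181, 212, 221] → cuts [78, 116, 147, 166, 185, 216, 225]

Pooled cuts: [6, 19, 29, 37, 53, 61, 78, 81, 92, 100, 109, 116, 123, 140, 147, 155, 166, 175, 185, 201, 205, 216, 225, 236, 245, 256]

Fragments:
  [0,6): 6 bp
  [6,19): 13 bp
  [19,29): 10 bp
  [29,37): 8 bp
  [37,53): 16 bp
  [53,61): 8 bp
  [61,78): 17 bp
  [78,81): 3 bp
  [81,92): 11 bp
  [92,100): 8 bp
  [100,109): 9 bp
  [109,116): 7 bp
  [116,123): 7 bp
  [123,140): 17 bp
  [140,147): 7 bp
  [147,155): 8 bp
  [155,166): 11 bp
  [166,175): 9 bp
  [175,185): 10 bp
  [185,201): 16 bp
  [201,205): 4 bp
  [205,216): 11 bp
  [216,225): 9 bp
  [225,236): 11 bp
  [236,245): 9 bp
  [245,256): 11 bp
  [256,261): 5 bp

[3,4,5,6,7,7,7,8,8,8,8,9,9,9,9,10,10,11,11,11,11,11,13,16,16,17,17]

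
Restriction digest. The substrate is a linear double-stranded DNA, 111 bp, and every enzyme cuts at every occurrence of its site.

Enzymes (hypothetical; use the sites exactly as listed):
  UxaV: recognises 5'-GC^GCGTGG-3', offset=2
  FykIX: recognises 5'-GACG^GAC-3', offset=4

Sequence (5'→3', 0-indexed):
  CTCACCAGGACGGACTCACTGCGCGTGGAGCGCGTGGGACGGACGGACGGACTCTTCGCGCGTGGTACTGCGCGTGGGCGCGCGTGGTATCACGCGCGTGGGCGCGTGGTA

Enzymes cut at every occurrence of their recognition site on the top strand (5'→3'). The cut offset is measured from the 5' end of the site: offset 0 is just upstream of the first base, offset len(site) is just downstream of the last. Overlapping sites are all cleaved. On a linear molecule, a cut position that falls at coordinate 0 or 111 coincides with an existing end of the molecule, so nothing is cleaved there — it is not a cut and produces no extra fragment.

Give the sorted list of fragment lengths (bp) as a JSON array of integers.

[4,4,8,8,9,10,10,10,10,12,12,14]

Per-enzyme occurrences:
  UxaV GCGCGTGG/2: at [20, 29, 57, 69, 79, 93, 101] ⇒ [22, 31, 59, 71, 81, 95, 103]
  FykIX GACGGAC/4: at [8, 37, 41, 45] ⇒ [12, 41, 45, 49]

All cut coordinates (distinct, sorted): [12, 22, 31, 41, 45, 49, 59, 71, 81, 95, 103]

Fragment lengths:
  [0,12): 12 bp
  [12,22): 10 bp
  [22,31): 9 bp
  [31,41): 10 bp
  [41,45): 4 bp
  [45,49): 4 bp
  [49,59): 10 bp
  [59,71): 12 bp
  [71,81): 10 bp
  [81,95): 14 bp
  [95,103): 8 bp
  [103,111): 8 bp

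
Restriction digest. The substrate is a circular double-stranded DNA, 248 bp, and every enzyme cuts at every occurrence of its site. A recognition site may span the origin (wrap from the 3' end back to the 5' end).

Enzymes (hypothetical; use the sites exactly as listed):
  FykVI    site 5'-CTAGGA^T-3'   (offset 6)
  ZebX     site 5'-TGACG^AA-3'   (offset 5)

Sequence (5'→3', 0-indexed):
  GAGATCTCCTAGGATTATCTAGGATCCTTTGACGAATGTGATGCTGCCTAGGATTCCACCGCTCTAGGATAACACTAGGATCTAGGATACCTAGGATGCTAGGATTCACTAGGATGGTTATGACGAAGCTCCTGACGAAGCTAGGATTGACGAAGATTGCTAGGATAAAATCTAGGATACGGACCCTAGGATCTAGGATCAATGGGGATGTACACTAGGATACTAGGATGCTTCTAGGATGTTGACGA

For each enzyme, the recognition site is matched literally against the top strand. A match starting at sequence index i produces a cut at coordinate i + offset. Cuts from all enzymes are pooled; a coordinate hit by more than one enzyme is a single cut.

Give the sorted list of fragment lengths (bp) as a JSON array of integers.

Per-enzyme occurrences:
  FykVI (CTAGGAT, off=6): starts [8, 18, 47, 63, 74, 81, 90, 98, 108, 140, 159, 171, 185, 192, 214, 222, 233] → cuts [14, 24, 53, 69, 80, 87, 96, 104, 114, 146, 165, 177, 191, 198, 220, 228, 239]
  ZebX (TGACGAA, off=5): starts [29, 120, 132, 147] → cuts [34, 125, 137, 152]

Pooled cuts: [14, 24, 34, 53, 69, 80, 87, 96, 104, 114, 125, 137, 146, 152, 165, 177, 191, 198, 220, 228, 239]

Fragments:
  14→24: 10 bp
  24→34: 10 bp
  34→53: 19 bp
  53→69: 16 bp
  69→80: 11 bp
  80→87: 7 bp
  87→96: 9 bp
  96→104: 8 bp
  104→114: 10 bp
  114→125: 11 bp
  125→137: 12 bp
  137→146: 9 bp
  146→152: 6 bp
  152→165: 13 bp
  165→177: 12 bp
  177→191: 14 bp
  191→198: 7 bp
  198→220: 22 bp
  220→228: 8 bp
  228→239: 11 bp
  239→14 (wrap): 248-239+14 = 23 bp

[6,7,7,8,8,9,9,10,10,10,11,11,11,12,12,13,14,16,19,22,23]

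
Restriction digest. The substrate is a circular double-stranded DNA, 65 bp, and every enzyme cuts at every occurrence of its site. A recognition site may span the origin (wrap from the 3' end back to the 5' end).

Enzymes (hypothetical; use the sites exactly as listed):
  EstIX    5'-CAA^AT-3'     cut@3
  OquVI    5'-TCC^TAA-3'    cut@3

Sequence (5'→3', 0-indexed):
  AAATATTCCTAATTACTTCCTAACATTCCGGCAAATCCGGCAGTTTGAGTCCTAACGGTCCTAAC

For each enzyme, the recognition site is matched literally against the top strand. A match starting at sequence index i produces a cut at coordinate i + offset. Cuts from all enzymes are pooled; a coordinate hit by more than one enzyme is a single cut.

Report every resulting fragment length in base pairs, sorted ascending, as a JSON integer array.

Per-enzyme occurrences:
  EstIX CAAAT/3: at [31, 64] ⇒ [2, 34]
  OquVI TCCTAA/3: at [6, 17, 49, 58] ⇒ [9, 20, 52, 61]

Pooled cuts: [2, 9, 20, 34, 52, 61]

Fragments:
  2→9: 7 bp
  9→20: 11 bp
  20→34: 14 bp
  34→52: 18 bp
  52→61: 9 bp
  61→2 (wrap): 65-61+2 = 6 bp

[6,7,9,11,14,18]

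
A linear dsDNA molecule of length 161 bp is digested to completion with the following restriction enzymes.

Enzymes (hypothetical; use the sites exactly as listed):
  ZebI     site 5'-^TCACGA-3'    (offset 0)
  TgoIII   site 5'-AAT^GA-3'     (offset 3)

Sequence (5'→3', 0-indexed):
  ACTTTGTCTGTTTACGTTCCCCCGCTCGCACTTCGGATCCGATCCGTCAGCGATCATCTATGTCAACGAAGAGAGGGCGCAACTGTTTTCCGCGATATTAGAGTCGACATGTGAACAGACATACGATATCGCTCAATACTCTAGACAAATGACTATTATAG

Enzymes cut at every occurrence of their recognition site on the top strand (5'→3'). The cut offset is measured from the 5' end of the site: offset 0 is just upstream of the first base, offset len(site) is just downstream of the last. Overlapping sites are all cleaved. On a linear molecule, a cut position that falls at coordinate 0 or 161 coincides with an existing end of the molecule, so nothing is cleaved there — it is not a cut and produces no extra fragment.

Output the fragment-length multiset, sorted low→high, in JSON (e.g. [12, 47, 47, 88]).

[11,150]

Per-enzyme occurrences:
  ZebI (TCACGA, off=0): no sites
  TgoIII AATGA/3: at [147] ⇒ [150]

All cut coordinates (distinct, sorted): [150]

Fragments:
  [0,150): 150 bp
  [150,161): 11 bp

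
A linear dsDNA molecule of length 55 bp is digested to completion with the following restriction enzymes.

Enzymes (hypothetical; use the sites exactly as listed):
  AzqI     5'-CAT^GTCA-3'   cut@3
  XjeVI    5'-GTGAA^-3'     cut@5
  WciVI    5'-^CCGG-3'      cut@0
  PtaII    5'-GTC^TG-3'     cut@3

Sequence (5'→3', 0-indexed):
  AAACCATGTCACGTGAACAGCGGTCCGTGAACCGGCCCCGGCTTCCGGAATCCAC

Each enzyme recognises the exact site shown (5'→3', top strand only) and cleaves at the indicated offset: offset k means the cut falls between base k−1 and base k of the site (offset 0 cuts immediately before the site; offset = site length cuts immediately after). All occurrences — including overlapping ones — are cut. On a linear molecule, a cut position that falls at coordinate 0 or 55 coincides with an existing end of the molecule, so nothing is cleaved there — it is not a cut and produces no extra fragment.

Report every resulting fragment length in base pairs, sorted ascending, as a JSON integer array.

Scan for sites:
  AzqI CATGTCA/3: at [4] ⇒ [7]
  XjeVI GTGAA/5: at [12, 26] ⇒ [17, 31]
  WciVI CCGG/0: at [31, 37, 44] ⇒ [31, 37, 44]
  PtaII (GTCTG, off=3): no sites

All cut coordinates (distinct, sorted): [7, 17, 31, 37, 44]

Fragment lengths:
  [0,7): 7 bp
  [7,17): 10 bp
  [17,31): 14 bp
  [31,37): 6 bp
  [37,44): 7 bp
  [44,55): 11 bp

[6,7,7,10,11,14]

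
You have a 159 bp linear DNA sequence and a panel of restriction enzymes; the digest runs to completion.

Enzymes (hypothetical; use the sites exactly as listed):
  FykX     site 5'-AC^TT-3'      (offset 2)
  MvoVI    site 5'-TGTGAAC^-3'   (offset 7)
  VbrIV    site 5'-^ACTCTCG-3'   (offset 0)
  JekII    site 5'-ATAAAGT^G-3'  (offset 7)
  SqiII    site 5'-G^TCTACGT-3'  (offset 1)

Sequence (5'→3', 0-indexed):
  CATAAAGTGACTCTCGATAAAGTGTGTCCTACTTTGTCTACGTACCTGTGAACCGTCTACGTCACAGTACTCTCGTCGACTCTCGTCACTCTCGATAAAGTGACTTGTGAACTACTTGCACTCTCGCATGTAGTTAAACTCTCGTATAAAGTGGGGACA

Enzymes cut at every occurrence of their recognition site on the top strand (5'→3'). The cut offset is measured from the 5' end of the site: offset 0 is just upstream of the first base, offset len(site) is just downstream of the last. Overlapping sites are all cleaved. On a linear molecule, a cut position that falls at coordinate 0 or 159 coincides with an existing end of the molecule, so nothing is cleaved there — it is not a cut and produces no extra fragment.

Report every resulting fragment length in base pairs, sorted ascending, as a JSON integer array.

[1,2,3,3,4,4,7,8,8,9,9,10,13,14,14,15,17,18]

Scan for sites:
  FykX ACTT/2: at [30, 102, 113] ⇒ [32, 104, 115]
  MvoVI TGTGAAC/7: at [46, 105] ⇒ [53, 112]
  VbrIV ACTCTCG/0: at [9, 68, 78, 87, 119, 137] ⇒ [9, 68, 78, 87, 119, 137]
  JekII ATAAAGTG/7: at [1, 16, 94, 145] ⇒ [8, 23, 101, 152]
  SqiII GTCTACGT/1: at [35, 54] ⇒ [36, 55]

Pooled cuts: [8, 9, 23, 32, 36, 53, 55, 68, 78, 87, 101, 104, 112, 115, 119, 137, 152]

Fragments:
  [0,8): 8 bp
  [8,9): 1 bp
  [9,23): 14 bp
  [23,32): 9 bp
  [32,36): 4 bp
  [36,53): 17 bp
  [53,55): 2 bp
  [55,68): 13 bp
  [68,78): 10 bp
  [78,87): 9 bp
  [87,101): 14 bp
  [101,104): 3 bp
  [104,112): 8 bp
  [112,115): 3 bp
  [115,119): 4 bp
  [119,137): 18 bp
  [137,152): 15 bp
  [152,159): 7 bp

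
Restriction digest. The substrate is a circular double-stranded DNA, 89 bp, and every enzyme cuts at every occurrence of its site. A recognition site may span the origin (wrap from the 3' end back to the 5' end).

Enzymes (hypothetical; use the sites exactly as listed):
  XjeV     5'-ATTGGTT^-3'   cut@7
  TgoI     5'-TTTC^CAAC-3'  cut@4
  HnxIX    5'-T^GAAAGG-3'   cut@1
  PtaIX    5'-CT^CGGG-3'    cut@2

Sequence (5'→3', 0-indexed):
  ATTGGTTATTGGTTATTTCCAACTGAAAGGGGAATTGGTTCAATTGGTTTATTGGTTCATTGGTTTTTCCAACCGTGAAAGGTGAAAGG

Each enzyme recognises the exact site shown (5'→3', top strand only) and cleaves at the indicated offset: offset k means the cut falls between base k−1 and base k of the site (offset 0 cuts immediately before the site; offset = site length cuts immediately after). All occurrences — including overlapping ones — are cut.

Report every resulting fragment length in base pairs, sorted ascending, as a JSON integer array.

[4,5,5,7,7,7,8,8,9,13,16]

Site scan:
  XjeV (ATTGGTT, off=7): starts [0, 7, 33, 42, 50, 58] → cuts [7, 14, 40, 49, 57, 65]
  TgoI (TTTCCAAC, off=4): starts [15, 65] → cuts [19, 69]
  HnxIX (TGAAAGG, off=1): starts [23, 75, 82] → cuts [24, 76, 83]
  PtaIX (CTCGGG, off=2): no sites

Pooled cuts: [7, 14, 19, 24, 40, 49, 57, 65, 69, 76, 83]

Fragment lengths:
  7→14: 7 bp
  14→19: 5 bp
  19→24: 5 bp
  24→40: 16 bp
  40→49: 9 bp
  49→57: 8 bp
  57→65: 8 bp
  65→69: 4 bp
  69→76: 7 bp
  76→83: 7 bp
  83→7 (wrap): 89-83+7 = 13 bp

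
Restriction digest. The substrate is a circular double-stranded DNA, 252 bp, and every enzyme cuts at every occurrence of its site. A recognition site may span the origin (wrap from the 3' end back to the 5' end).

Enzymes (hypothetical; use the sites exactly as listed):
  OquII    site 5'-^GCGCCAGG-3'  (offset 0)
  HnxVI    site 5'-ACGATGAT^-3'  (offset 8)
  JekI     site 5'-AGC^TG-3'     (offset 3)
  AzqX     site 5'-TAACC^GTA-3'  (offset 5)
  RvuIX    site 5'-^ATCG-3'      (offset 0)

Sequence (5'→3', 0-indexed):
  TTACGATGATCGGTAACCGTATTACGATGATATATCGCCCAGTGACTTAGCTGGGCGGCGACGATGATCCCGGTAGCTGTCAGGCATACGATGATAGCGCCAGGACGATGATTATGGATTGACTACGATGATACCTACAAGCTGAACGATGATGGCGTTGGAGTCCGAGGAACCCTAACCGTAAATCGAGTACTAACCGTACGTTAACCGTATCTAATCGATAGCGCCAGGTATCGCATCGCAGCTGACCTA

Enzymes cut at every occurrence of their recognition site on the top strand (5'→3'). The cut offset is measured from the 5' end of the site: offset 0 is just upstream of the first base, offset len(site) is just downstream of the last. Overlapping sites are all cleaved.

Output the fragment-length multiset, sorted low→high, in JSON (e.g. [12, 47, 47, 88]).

Site scan:
  OquII GCGCCAGG/0: at [96, 223] ⇒ [96, 223]
  HnxVI ACGATGAT/8: at [2, 23, 60, 87, 104, 124, 145] ⇒ [10, 31, 68, 95, 112, 132, 153]
  JekI AGCTG/3: at [48, 74, 139, 242] ⇒ [51, 77, 142, 245]
  AzqX TAACCGTA/5: at [13, 175, 193, 204] ⇒ [18, 180, 198, 209]
  RvuIX ATCG/0: at [8, 33, 184, 216, 232, 237] ⇒ [8, 33, 184, 216, 232, 237]

All cut coordinates (distinct, sorted): [8, 10, 18, 31, 33, 51, 68, 77, 95, 96, 112, 132, 142, 153, 180, 184, 198, 209, 216, 223, 232, 237, 245]

Fragments:
  8→10: 2 bp
  10→18: 8 bp
  18→31: 13 bp
  31→33: 2 bp
  33→51: 18 bp
  51→68: 17 bp
  68→77: 9 bp
  77→95: 18 bp
  95→96: 1 bp
  96→112: 16 bp
  112→132: 20 bp
  132→142: 10 bp
  142→153: 11 bp
  153→180: 27 bp
  180→184: 4 bp
  184→198: 14 bp
  198→209: 11 bp
  209→216: 7 bp
  216→223: 7 bp
  223→232: 9 bp
  232→237: 5 bp
  237→245: 8 bp
  245→8 (wrap): 252-245+8 = 15 bp

[1,2,2,4,5,7,7,8,8,9,9,10,11,11,13,14,15,16,17,18,18,20,27]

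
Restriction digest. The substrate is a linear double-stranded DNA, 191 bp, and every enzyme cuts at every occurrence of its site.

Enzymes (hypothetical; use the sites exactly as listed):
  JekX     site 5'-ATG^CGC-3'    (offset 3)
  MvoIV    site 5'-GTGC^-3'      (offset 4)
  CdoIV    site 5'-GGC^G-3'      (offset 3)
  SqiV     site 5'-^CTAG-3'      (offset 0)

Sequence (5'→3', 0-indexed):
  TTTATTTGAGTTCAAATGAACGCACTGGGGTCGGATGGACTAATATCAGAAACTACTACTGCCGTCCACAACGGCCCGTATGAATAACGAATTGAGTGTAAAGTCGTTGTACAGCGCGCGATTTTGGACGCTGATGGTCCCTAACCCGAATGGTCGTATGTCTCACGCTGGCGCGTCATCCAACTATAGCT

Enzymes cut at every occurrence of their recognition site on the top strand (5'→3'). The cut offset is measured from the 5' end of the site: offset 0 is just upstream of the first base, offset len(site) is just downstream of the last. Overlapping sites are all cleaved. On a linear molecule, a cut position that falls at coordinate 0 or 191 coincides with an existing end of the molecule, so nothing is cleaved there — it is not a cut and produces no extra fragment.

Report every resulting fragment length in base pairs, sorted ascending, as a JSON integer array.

[19,172]

Per-enzyme occurrences:
  JekX (ATGCGC, off=3): no sites
  MvoIV (GTGC, off=4): no sites
  CdoIV (GGCG, off=3): starts [169] → cuts [172]
  SqiV (CTAG, off=0): no sites

All cut coordinates (distinct, sorted): [172]

Fragments:
  [0,172): 172 bp
  [172,191): 19 bp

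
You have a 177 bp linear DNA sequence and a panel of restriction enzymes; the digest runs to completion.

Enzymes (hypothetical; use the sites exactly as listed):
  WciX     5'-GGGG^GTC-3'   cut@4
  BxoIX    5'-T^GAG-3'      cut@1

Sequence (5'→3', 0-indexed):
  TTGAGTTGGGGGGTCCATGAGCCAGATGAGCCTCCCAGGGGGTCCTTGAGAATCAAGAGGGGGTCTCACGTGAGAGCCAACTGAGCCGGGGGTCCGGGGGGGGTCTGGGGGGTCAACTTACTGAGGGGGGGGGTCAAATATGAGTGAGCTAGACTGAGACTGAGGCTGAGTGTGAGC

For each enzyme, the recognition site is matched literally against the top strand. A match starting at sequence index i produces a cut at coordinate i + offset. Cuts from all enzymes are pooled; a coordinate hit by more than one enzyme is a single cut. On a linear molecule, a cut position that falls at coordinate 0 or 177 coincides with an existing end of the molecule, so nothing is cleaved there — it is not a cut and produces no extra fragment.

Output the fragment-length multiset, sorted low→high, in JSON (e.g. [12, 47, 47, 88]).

Scan for sites:
  WciX GGGGGTC/4: at [8, 37, 58, 87, 98, 107, 128] ⇒ [12, 41, 62, 91, 102, 111, 132]
  BxoIX TGAG/1: at [1, 17, 26, 46, 70, 81, 121, 140, 144, 154, 160, 166, 172] ⇒ [2, 18, 27, 47, 71, 82, 122, 141, 145, 155, 161, 167, 173]

All cut coordinates (distinct, sorted): [2, 12, 18, 27, 41, 47, 62, 71, 82, 91, 102, 111, 122, 132, 141, 145, 155, 161, 167, 173]

Fragment lengths:
  [0,2): 2 bp
  [2,12): 10 bp
  [12,18): 6 bp
  [18,27): 9 bp
  [27,41): 14 bp
  [41,47): 6 bp
  [47,62): 15 bp
  [62,71): 9 bp
  [71,82): 11 bp
  [82,91): 9 bp
  [91,102): 11 bp
  [102,111): 9 bp
  [111,122): 11 bp
  [122,132): 10 bp
  [132,141): 9 bp
  [141,145): 4 bp
  [145,155): 10 bp
  [155,161): 6 bp
  [161,167): 6 bp
  [167,173): 6 bp
  [173,177): 4 bp

[2,4,4,6,6,6,6,6,9,9,9,9,9,10,10,10,11,11,11,14,15]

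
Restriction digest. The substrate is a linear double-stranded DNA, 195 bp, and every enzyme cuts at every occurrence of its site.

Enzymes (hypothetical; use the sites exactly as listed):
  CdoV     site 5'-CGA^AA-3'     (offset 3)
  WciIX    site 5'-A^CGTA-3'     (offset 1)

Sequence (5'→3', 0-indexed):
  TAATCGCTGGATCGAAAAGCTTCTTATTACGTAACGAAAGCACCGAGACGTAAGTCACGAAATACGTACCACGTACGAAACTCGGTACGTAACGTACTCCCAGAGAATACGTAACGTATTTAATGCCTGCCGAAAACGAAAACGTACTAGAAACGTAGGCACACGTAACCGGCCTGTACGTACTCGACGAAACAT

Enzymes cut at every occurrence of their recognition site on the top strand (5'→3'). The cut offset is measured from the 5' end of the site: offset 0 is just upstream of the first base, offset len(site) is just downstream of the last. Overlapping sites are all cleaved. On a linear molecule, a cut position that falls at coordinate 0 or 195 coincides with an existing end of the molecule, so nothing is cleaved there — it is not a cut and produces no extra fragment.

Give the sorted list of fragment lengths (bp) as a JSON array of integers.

Scan for sites:
  CdoV (CGAAA, off=3): starts [12, 34, 57, 75, 130, 136, 187] → cuts [15, 37, 60, 78, 133, 139, 190]
  WciIX (ACGTA, off=1): starts [28, 47, 63, 70, 86, 91, 108, 113, 141, 152, 162, 177] → cuts [29, 48, 64, 71, 87, 92, 109, 114, 142, 153, 163, 178]

All cut coordinates (distinct, sorted): [15, 29, 37, 48, 60, 64, 71, 78, 87, 92, 109, 114, 133, 139, 142, 153, 163, 178, 190]

Fragments:
  [0,15): 15 bp
  [15,29): 14 bp
  [29,37): 8 bp
  [37,48): 11 bp
  [48,60): 12 bp
  [60,64): 4 bp
  [64,71): 7 bp
  [71,78): 7 bp
  [78,87): 9 bp
  [87,92): 5 bp
  [92,109): 17 bp
  [109,114): 5 bp
  [114,133): 19 bp
  [133,139): 6 bp
  [139,142): 3 bp
  [142,153): 11 bp
  [153,163): 10 bp
  [163,178): 15 bp
  [178,190): 12 bp
  [190,195): 5 bp

[3,4,5,5,5,6,7,7,8,9,10,11,11,12,12,14,15,15,17,19]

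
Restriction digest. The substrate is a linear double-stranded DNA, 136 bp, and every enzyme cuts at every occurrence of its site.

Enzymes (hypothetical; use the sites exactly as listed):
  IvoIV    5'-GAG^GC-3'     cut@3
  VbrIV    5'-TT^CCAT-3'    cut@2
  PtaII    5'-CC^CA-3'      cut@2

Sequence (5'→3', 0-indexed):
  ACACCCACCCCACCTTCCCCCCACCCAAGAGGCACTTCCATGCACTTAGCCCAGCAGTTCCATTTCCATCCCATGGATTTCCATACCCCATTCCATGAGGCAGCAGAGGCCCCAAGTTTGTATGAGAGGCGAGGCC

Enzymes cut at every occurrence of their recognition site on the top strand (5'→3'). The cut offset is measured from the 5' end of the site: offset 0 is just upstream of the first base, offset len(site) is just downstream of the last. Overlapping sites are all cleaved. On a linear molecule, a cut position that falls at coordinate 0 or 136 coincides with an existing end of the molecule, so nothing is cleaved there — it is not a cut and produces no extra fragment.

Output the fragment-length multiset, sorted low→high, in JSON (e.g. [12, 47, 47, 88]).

Per-enzyme occurrences:
  IvoIV (GAGGC, off=3): starts [28, 96, 105, 125, 130] → cuts [31, 99, 108, 128, 133]
  VbrIV (TTCCAT, off=2): starts [35, 57, 63, 78, 90] → cuts [37, 59, 65, 80, 92]
  PtaII (CCCA, off=2): starts [3, 8, 19, 23, 49, 69, 86, 110] → cuts [5, 10, 21, 25, 51, 71, 88, 112]

All cut coordinates (distinct, sorted): [5, 10, 21, 25, 31, 37, 51, 59, 65, 71, 80, 88, 92, 99, 108, 112, 128, 133]

Fragments:
  [0,5): 5 bp
  [5,10): 5 bp
  [10,21): 11 bp
  [21,25): 4 bp
  [25,31): 6 bp
  [31,37): 6 bp
  [37,51): 14 bp
  [51,59): 8 bp
  [59,65): 6 bp
  [65,71): 6 bp
  [71,80): 9 bp
  [80,88): 8 bp
  [88,92): 4 bp
  [92,99): 7 bp
  [99,108): 9 bp
  [108,112): 4 bp
  [112,128): 16 bp
  [128,133): 5 bp
  [133,136): 3 bp

[3,4,4,4,5,5,5,6,6,6,6,7,8,8,9,9,11,14,16]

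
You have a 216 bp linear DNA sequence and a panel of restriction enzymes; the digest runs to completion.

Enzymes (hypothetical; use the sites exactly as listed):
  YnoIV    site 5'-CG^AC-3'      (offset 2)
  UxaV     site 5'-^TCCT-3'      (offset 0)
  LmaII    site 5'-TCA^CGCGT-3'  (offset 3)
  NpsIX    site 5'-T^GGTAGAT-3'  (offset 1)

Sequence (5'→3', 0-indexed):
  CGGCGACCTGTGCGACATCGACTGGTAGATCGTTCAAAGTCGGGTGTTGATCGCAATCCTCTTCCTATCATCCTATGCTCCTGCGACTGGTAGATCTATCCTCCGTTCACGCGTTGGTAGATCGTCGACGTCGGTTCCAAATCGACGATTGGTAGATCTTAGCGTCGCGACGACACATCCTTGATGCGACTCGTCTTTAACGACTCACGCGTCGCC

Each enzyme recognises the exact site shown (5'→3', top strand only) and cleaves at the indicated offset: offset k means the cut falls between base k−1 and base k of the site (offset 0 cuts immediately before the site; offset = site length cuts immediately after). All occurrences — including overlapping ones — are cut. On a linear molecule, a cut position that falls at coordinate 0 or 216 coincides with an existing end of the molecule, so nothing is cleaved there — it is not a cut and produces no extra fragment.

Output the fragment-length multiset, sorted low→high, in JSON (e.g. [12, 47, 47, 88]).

Scan for sites:
  YnoIV (CGAC, off=2): starts [3, 12, 18, 83, 125, 142, 167, 170, 186, 200] → cuts [5, 14, 20, 85, 127, 144, 169, 172, 188, 202]
  UxaV (TCCT, off=0): starts [56, 62, 70, 78, 98, 177] → cuts [56, 62, 70, 78, 98, 177]
  LmaII (TCACGCGT, off=3): starts [106, 204] → cuts [109, 207]
  NpsIX (TGGTAGAT, off=1): starts [22, 87, 114, 149] → cuts [23, 88, 115, 150]

Pooled cuts: [5, 14, 20, 23, 56, 62, 70, 78, 85, 88, 98, 109, 115, 127, 144, 150, 169, 172, 177, 188, 202, 207]

Fragment lengths:
  [0,5): 5 bp
  [5,14): 9 bp
  [14,20): 6 bp
  [20,23): 3 bp
  [23,56): 33 bp
  [56,62): 6 bp
  [62,70): 8 bp
  [70,78): 8 bp
  [78,85): 7 bp
  [85,88): 3 bp
  [88,98): 10 bp
  [98,109): 11 bp
  [109,115): 6 bp
  [115,127): 12 bp
  [127,144): 17 bp
  [144,150): 6 bp
  [150,169): 19 bp
  [169,172): 3 bp
  [172,177): 5 bp
  [177,188): 11 bp
  [188,202): 14 bp
  [202,207): 5 bp
  [207,216): 9 bp

[3,3,3,5,5,5,6,6,6,6,7,8,8,9,9,10,11,11,12,14,17,19,33]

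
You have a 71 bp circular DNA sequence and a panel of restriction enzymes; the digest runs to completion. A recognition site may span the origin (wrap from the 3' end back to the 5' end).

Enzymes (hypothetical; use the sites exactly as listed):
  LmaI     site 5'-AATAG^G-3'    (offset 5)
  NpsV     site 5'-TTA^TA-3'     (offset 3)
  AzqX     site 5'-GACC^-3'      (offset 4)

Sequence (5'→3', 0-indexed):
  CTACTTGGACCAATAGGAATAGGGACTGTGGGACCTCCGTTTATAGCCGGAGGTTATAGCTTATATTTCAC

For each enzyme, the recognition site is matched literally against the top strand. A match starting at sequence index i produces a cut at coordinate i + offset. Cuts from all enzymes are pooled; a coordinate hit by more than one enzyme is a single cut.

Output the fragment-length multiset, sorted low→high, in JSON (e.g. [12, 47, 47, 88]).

Scan for sites:
  LmaI (AATAGG, off=5): starts [11, 17] → cuts [16, 22]
  NpsV (TTATA, off=3): starts [40, 53, 60] → cuts [43, 56, 63]
  AzqX (GACC, off=4): starts [7, 31] → cuts [11, 35]

Pooled cuts: [11, 16, 22, 35, 43, 56, 63]

Fragment lengths:
  11→16: 5 bp
  16→22: 6 bp
  22→35: 13 bp
  35→43: 8 bp
  43→56: 13 bp
  56→63: 7 bp
  63→11 (wrap): 71-63+11 = 19 bp

[5,6,7,8,13,13,19]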